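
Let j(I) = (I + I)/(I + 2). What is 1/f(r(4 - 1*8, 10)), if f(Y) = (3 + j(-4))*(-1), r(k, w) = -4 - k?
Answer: -1/7 ≈ -0.14286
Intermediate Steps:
j(I) = 2*I/(2 + I) (j(I) = (2*I)/(2 + I) = 2*I/(2 + I))
f(Y) = -7 (f(Y) = (3 + 2*(-4)/(2 - 4))*(-1) = (3 + 2*(-4)/(-2))*(-1) = (3 + 2*(-4)*(-1/2))*(-1) = (3 + 4)*(-1) = 7*(-1) = -7)
1/f(r(4 - 1*8, 10)) = 1/(-7) = -1/7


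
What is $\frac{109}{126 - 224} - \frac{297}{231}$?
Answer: $- \frac{235}{98} \approx -2.398$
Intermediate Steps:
$\frac{109}{126 - 224} - \frac{297}{231} = \frac{109}{-98} - \frac{9}{7} = 109 \left(- \frac{1}{98}\right) - \frac{9}{7} = - \frac{109}{98} - \frac{9}{7} = - \frac{235}{98}$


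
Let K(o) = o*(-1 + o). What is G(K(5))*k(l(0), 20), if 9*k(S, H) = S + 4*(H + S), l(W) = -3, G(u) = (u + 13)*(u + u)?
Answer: 28600/3 ≈ 9533.3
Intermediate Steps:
G(u) = 2*u*(13 + u) (G(u) = (13 + u)*(2*u) = 2*u*(13 + u))
k(S, H) = 4*H/9 + 5*S/9 (k(S, H) = (S + 4*(H + S))/9 = (S + (4*H + 4*S))/9 = (4*H + 5*S)/9 = 4*H/9 + 5*S/9)
G(K(5))*k(l(0), 20) = (2*(5*(-1 + 5))*(13 + 5*(-1 + 5)))*((4/9)*20 + (5/9)*(-3)) = (2*(5*4)*(13 + 5*4))*(80/9 - 5/3) = (2*20*(13 + 20))*(65/9) = (2*20*33)*(65/9) = 1320*(65/9) = 28600/3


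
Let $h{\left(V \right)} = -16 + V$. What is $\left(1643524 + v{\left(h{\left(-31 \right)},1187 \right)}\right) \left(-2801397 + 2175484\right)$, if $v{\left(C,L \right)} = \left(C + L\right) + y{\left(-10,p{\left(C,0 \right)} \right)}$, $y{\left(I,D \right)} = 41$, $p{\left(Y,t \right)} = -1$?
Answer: $-1029442240665$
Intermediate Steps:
$v{\left(C,L \right)} = 41 + C + L$ ($v{\left(C,L \right)} = \left(C + L\right) + 41 = 41 + C + L$)
$\left(1643524 + v{\left(h{\left(-31 \right)},1187 \right)}\right) \left(-2801397 + 2175484\right) = \left(1643524 + \left(41 - 47 + 1187\right)\right) \left(-2801397 + 2175484\right) = \left(1643524 + \left(41 - 47 + 1187\right)\right) \left(-625913\right) = \left(1643524 + 1181\right) \left(-625913\right) = 1644705 \left(-625913\right) = -1029442240665$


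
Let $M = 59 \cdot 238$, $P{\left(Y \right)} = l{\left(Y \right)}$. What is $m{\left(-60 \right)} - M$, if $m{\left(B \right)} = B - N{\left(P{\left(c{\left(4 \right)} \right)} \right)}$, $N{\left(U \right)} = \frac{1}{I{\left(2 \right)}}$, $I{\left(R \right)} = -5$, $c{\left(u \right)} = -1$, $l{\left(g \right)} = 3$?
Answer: $- \frac{70509}{5} \approx -14102.0$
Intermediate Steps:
$P{\left(Y \right)} = 3$
$N{\left(U \right)} = - \frac{1}{5}$ ($N{\left(U \right)} = \frac{1}{-5} = - \frac{1}{5}$)
$m{\left(B \right)} = \frac{1}{5} + B$ ($m{\left(B \right)} = B - - \frac{1}{5} = B + \frac{1}{5} = \frac{1}{5} + B$)
$M = 14042$
$m{\left(-60 \right)} - M = \left(\frac{1}{5} - 60\right) - 14042 = - \frac{299}{5} - 14042 = - \frac{70509}{5}$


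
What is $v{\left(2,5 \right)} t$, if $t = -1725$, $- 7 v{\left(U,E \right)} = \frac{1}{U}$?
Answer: $\frac{1725}{14} \approx 123.21$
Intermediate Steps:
$v{\left(U,E \right)} = - \frac{1}{7 U}$
$v{\left(2,5 \right)} t = - \frac{1}{7 \cdot 2} \left(-1725\right) = \left(- \frac{1}{7}\right) \frac{1}{2} \left(-1725\right) = \left(- \frac{1}{14}\right) \left(-1725\right) = \frac{1725}{14}$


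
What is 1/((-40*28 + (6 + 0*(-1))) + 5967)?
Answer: 1/4853 ≈ 0.00020606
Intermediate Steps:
1/((-40*28 + (6 + 0*(-1))) + 5967) = 1/((-1120 + (6 + 0)) + 5967) = 1/((-1120 + 6) + 5967) = 1/(-1114 + 5967) = 1/4853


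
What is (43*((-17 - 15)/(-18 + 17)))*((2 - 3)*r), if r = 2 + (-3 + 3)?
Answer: -2752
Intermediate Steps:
r = 2 (r = 2 + 0 = 2)
(43*((-17 - 15)/(-18 + 17)))*((2 - 3)*r) = (43*((-17 - 15)/(-18 + 17)))*((2 - 3)*2) = (43*(-32/(-1)))*(-1*2) = (43*(-32*(-1)))*(-2) = (43*32)*(-2) = 1376*(-2) = -2752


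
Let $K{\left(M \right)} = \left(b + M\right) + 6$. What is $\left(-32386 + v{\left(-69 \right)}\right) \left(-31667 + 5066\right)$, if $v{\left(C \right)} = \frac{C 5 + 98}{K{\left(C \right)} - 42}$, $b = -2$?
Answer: $\frac{92173928055}{107} \approx 8.6144 \cdot 10^{8}$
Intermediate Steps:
$K{\left(M \right)} = 4 + M$ ($K{\left(M \right)} = \left(-2 + M\right) + 6 = 4 + M$)
$v{\left(C \right)} = \frac{98 + 5 C}{-38 + C}$ ($v{\left(C \right)} = \frac{C 5 + 98}{\left(4 + C\right) - 42} = \frac{5 C + 98}{-38 + C} = \frac{98 + 5 C}{-38 + C}$)
$\left(-32386 + v{\left(-69 \right)}\right) \left(-31667 + 5066\right) = \left(-32386 + \frac{98 + 5 \left(-69\right)}{-38 - 69}\right) \left(-31667 + 5066\right) = \left(-32386 + \frac{98 - 345}{-107}\right) \left(-26601\right) = \left(-32386 - - \frac{247}{107}\right) \left(-26601\right) = \left(-32386 + \frac{247}{107}\right) \left(-26601\right) = \left(- \frac{3465055}{107}\right) \left(-26601\right) = \frac{92173928055}{107}$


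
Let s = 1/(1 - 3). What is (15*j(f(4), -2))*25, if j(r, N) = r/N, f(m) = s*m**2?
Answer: 1500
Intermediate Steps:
s = -1/2 (s = 1/(-2) = -1/2 ≈ -0.50000)
f(m) = -m**2/2
(15*j(f(4), -2))*25 = (15*(-1/2*4**2/(-2)))*25 = (15*(-1/2*16*(-1/2)))*25 = (15*(-8*(-1/2)))*25 = (15*4)*25 = 60*25 = 1500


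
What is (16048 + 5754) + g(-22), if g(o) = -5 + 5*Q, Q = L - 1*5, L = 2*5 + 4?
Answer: 21842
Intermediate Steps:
L = 14 (L = 10 + 4 = 14)
Q = 9 (Q = 14 - 1*5 = 14 - 5 = 9)
g(o) = 40 (g(o) = -5 + 5*9 = -5 + 45 = 40)
(16048 + 5754) + g(-22) = (16048 + 5754) + 40 = 21802 + 40 = 21842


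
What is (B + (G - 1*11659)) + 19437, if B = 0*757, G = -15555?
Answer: -7777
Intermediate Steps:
B = 0
(B + (G - 1*11659)) + 19437 = (0 + (-15555 - 1*11659)) + 19437 = (0 + (-15555 - 11659)) + 19437 = (0 - 27214) + 19437 = -27214 + 19437 = -7777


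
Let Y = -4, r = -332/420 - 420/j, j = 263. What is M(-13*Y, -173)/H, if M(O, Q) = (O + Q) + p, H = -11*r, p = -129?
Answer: -6903750/725219 ≈ -9.5195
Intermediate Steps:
r = -65929/27615 (r = -332/420 - 420/263 = -332*1/420 - 420*1/263 = -83/105 - 420/263 = -65929/27615 ≈ -2.3874)
H = 725219/27615 (H = -11*(-65929/27615) = 725219/27615 ≈ 26.262)
M(O, Q) = -129 + O + Q (M(O, Q) = (O + Q) - 129 = -129 + O + Q)
M(-13*Y, -173)/H = (-129 - 13*(-4) - 173)/(725219/27615) = (-129 + 52 - 173)*(27615/725219) = -250*27615/725219 = -6903750/725219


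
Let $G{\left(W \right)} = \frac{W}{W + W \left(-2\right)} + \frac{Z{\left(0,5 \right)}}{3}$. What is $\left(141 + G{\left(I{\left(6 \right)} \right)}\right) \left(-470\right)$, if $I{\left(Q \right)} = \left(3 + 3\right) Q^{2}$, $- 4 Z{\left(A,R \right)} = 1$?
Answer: $- \frac{394565}{6} \approx -65761.0$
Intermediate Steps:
$Z{\left(A,R \right)} = - \frac{1}{4}$ ($Z{\left(A,R \right)} = \left(- \frac{1}{4}\right) 1 = - \frac{1}{4}$)
$I{\left(Q \right)} = 6 Q^{2}$
$G{\left(W \right)} = - \frac{13}{12}$ ($G{\left(W \right)} = \frac{W}{W + W \left(-2\right)} - \frac{1}{4 \cdot 3} = \frac{W}{W - 2 W} - \frac{1}{12} = \frac{W}{\left(-1\right) W} - \frac{1}{12} = W \left(- \frac{1}{W}\right) - \frac{1}{12} = -1 - \frac{1}{12} = - \frac{13}{12}$)
$\left(141 + G{\left(I{\left(6 \right)} \right)}\right) \left(-470\right) = \left(141 - \frac{13}{12}\right) \left(-470\right) = \frac{1679}{12} \left(-470\right) = - \frac{394565}{6}$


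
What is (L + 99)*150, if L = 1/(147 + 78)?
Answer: 44552/3 ≈ 14851.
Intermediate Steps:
L = 1/225 ≈ 0.0044444
(L + 99)*150 = (1/225 + 99)*150 = (22276/225)*150 = 44552/3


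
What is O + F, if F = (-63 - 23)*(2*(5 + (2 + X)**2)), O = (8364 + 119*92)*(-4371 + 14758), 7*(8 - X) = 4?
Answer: 9828302084/49 ≈ 2.0058e+8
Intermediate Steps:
X = 52/7 (X = 8 - 1/7*4 = 8 - 4/7 = 52/7 ≈ 7.4286)
O = 200593744 (O = (8364 + 10948)*10387 = 19312*10387 = 200593744)
F = -791372/49 (F = (-63 - 23)*(2*(5 + (2 + 52/7)**2)) = -172*(5 + (66/7)**2) = -172*(5 + 4356/49) = -172*4601/49 = -86*9202/49 = -791372/49 ≈ -16150.)
O + F = 200593744 - 791372/49 = 9828302084/49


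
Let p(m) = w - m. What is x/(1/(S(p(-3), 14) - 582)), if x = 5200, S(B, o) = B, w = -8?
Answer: -3052400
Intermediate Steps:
p(m) = -8 - m
x/(1/(S(p(-3), 14) - 582)) = 5200/(1/((-8 - 1*(-3)) - 582)) = 5200/(1/((-8 + 3) - 582)) = 5200/(1/(-5 - 582)) = 5200/(1/(-587)) = 5200/(-1/587) = 5200*(-587) = -3052400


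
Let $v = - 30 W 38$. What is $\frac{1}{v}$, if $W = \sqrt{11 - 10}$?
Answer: $- \frac{1}{1140} \approx -0.00087719$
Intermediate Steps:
$W = 1$ ($W = \sqrt{1} = 1$)
$v = -1140$ ($v = \left(-30\right) 1 \cdot 38 = \left(-30\right) 38 = -1140$)
$\frac{1}{v} = \frac{1}{-1140} = - \frac{1}{1140}$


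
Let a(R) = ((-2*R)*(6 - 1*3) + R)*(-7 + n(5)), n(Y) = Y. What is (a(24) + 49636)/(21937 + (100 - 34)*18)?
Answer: 1348/625 ≈ 2.1568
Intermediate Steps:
a(R) = 10*R (a(R) = ((-2*R)*(6 - 1*3) + R)*(-7 + 5) = ((-2*R)*(6 - 3) + R)*(-2) = (-2*R*3 + R)*(-2) = (-6*R + R)*(-2) = -5*R*(-2) = 10*R)
(a(24) + 49636)/(21937 + (100 - 34)*18) = (10*24 + 49636)/(21937 + (100 - 34)*18) = (240 + 49636)/(21937 + 66*18) = 49876/(21937 + 1188) = 49876/23125 = 49876*(1/23125) = 1348/625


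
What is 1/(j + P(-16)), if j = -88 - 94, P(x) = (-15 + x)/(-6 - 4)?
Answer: -10/1789 ≈ -0.0055897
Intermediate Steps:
P(x) = 3/2 - x/10 (P(x) = (-15 + x)/(-10) = (-15 + x)*(-1/10) = 3/2 - x/10)
j = -182
1/(j + P(-16)) = 1/(-182 + (3/2 - 1/10*(-16))) = 1/(-182 + (3/2 + 8/5)) = 1/(-182 + 31/10) = 1/(-1789/10) = -10/1789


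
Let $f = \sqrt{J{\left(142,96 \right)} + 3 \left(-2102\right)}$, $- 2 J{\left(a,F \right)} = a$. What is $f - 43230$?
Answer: $-43230 + i \sqrt{6377} \approx -43230.0 + 79.856 i$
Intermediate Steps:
$J{\left(a,F \right)} = - \frac{a}{2}$
$f = i \sqrt{6377}$ ($f = \sqrt{\left(- \frac{1}{2}\right) 142 + 3 \left(-2102\right)} = \sqrt{-71 - 6306} = \sqrt{-6377} = i \sqrt{6377} \approx 79.856 i$)
$f - 43230 = i \sqrt{6377} - 43230 = -43230 + i \sqrt{6377}$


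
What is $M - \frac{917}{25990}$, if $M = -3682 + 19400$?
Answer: $\frac{408509903}{25990} \approx 15718.0$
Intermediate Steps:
$M = 15718$
$M - \frac{917}{25990} = 15718 - \frac{917}{25990} = \frac{408509903}{25990}$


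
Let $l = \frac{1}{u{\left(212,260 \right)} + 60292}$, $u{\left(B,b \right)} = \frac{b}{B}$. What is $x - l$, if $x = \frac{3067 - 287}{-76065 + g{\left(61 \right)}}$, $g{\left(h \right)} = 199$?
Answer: $- \frac{4443812439}{121216456753} \approx -0.03666$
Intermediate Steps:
$l = \frac{53}{3195541}$ ($l = \frac{1}{\frac{260}{212} + 60292} = \frac{1}{260 \cdot \frac{1}{212} + 60292} = \frac{1}{\frac{65}{53} + 60292} = \frac{1}{\frac{3195541}{53}} = \frac{53}{3195541} \approx 1.6586 \cdot 10^{-5}$)
$x = - \frac{1390}{37933}$ ($x = \frac{3067 - 287}{-76065 + 199} = \frac{2780}{-75866} = 2780 \left(- \frac{1}{75866}\right) = - \frac{1390}{37933} \approx -0.036644$)
$x - l = - \frac{1390}{37933} - \frac{53}{3195541} = - \frac{4443812439}{121216456753}$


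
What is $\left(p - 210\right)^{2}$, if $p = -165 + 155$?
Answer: $48400$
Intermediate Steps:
$p = -10$
$\left(p - 210\right)^{2} = \left(-10 - 210\right)^{2} = \left(-220\right)^{2} = 48400$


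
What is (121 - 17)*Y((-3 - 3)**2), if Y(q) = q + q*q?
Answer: 138528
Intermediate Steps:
Y(q) = q + q**2
(121 - 17)*Y((-3 - 3)**2) = (121 - 17)*((-3 - 3)**2*(1 + (-3 - 3)**2)) = 104*((-6)**2*(1 + (-6)**2)) = 104*(36*(1 + 36)) = 104*(36*37) = 104*1332 = 138528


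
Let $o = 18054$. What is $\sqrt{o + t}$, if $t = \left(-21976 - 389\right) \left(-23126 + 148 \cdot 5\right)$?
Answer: $12 \sqrt{3476951} \approx 22376.0$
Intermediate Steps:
$t = 500662890$ ($t = - 22365 \left(-23126 + 740\right) = \left(-22365\right) \left(-22386\right) = 500662890$)
$\sqrt{o + t} = \sqrt{18054 + 500662890} = \sqrt{500680944} = 12 \sqrt{3476951}$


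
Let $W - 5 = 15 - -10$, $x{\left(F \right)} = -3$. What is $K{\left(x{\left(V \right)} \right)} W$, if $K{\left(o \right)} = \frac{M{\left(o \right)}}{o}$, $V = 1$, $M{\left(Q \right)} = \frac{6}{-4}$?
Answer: $15$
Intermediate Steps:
$M{\left(Q \right)} = - \frac{3}{2}$ ($M{\left(Q \right)} = 6 \left(- \frac{1}{4}\right) = - \frac{3}{2}$)
$K{\left(o \right)} = - \frac{3}{2 o}$
$W = 30$ ($W = 5 + \left(15 - -10\right) = 5 + \left(15 + 10\right) = 5 + 25 = 30$)
$K{\left(x{\left(V \right)} \right)} W = - \frac{3}{2 \left(-3\right)} 30 = \left(- \frac{3}{2}\right) \left(- \frac{1}{3}\right) 30 = \frac{1}{2} \cdot 30 = 15$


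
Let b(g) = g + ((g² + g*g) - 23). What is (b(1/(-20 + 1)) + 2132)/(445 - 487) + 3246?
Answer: 24227260/7581 ≈ 3195.8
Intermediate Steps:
b(g) = -23 + g + 2*g² (b(g) = g + ((g² + g²) - 23) = g + (2*g² - 23) = g + (-23 + 2*g²) = -23 + g + 2*g²)
(b(1/(-20 + 1)) + 2132)/(445 - 487) + 3246 = ((-23 + 1/(-20 + 1) + 2*(1/(-20 + 1))²) + 2132)/(445 - 487) + 3246 = ((-23 + 1/(-19) + 2*(1/(-19))²) + 2132)/(-42) + 3246 = ((-23 - 1/19 + 2*(-1/19)²) + 2132)*(-1/42) + 3246 = ((-23 - 1/19 + 2*(1/361)) + 2132)*(-1/42) + 3246 = ((-23 - 1/19 + 2/361) + 2132)*(-1/42) + 3246 = (-8320/361 + 2132)*(-1/42) + 3246 = (761332/361)*(-1/42) + 3246 = -380666/7581 + 3246 = 24227260/7581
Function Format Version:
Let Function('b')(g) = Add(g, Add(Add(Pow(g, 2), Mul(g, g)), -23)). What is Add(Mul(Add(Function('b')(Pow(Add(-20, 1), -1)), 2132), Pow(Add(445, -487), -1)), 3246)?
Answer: Rational(24227260, 7581) ≈ 3195.8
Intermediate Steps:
Function('b')(g) = Add(-23, g, Mul(2, Pow(g, 2))) (Function('b')(g) = Add(g, Add(Add(Pow(g, 2), Pow(g, 2)), -23)) = Add(g, Add(Mul(2, Pow(g, 2)), -23)) = Add(g, Add(-23, Mul(2, Pow(g, 2)))) = Add(-23, g, Mul(2, Pow(g, 2))))
Add(Mul(Add(Function('b')(Pow(Add(-20, 1), -1)), 2132), Pow(Add(445, -487), -1)), 3246) = Add(Mul(Add(Add(-23, Pow(Add(-20, 1), -1), Mul(2, Pow(Pow(Add(-20, 1), -1), 2))), 2132), Pow(Add(445, -487), -1)), 3246) = Add(Mul(Add(Add(-23, Pow(-19, -1), Mul(2, Pow(Pow(-19, -1), 2))), 2132), Pow(-42, -1)), 3246) = Add(Mul(Add(Add(-23, Rational(-1, 19), Mul(2, Pow(Rational(-1, 19), 2))), 2132), Rational(-1, 42)), 3246) = Add(Mul(Add(Add(-23, Rational(-1, 19), Mul(2, Rational(1, 361))), 2132), Rational(-1, 42)), 3246) = Add(Mul(Add(Add(-23, Rational(-1, 19), Rational(2, 361)), 2132), Rational(-1, 42)), 3246) = Add(Mul(Add(Rational(-8320, 361), 2132), Rational(-1, 42)), 3246) = Add(Mul(Rational(761332, 361), Rational(-1, 42)), 3246) = Add(Rational(-380666, 7581), 3246) = Rational(24227260, 7581)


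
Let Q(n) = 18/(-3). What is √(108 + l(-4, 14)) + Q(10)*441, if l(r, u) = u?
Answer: -2646 + √122 ≈ -2635.0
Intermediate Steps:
Q(n) = -6 (Q(n) = 18*(-⅓) = -6)
√(108 + l(-4, 14)) + Q(10)*441 = √(108 + 14) - 6*441 = √122 - 2646 = -2646 + √122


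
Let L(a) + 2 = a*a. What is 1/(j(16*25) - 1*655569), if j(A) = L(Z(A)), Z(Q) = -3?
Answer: -1/655562 ≈ -1.5254e-6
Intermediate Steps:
L(a) = -2 + a² (L(a) = -2 + a*a = -2 + a²)
j(A) = 7 (j(A) = -2 + (-3)² = -2 + 9 = 7)
1/(j(16*25) - 1*655569) = 1/(7 - 1*655569) = 1/(7 - 655569) = 1/(-655562) = -1/655562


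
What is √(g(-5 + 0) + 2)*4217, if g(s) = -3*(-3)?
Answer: 4217*√11 ≈ 13986.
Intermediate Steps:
g(s) = 9
√(g(-5 + 0) + 2)*4217 = √(9 + 2)*4217 = √11*4217 = 4217*√11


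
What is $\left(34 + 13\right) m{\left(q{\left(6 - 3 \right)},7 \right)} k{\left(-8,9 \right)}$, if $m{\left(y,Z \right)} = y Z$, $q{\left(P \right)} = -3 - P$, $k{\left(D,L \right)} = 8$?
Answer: $-15792$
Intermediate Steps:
$m{\left(y,Z \right)} = Z y$
$\left(34 + 13\right) m{\left(q{\left(6 - 3 \right)},7 \right)} k{\left(-8,9 \right)} = \left(34 + 13\right) 7 \left(-3 - \left(6 - 3\right)\right) 8 = 47 \cdot 7 \left(-3 - \left(6 - 3\right)\right) 8 = 47 \cdot 7 \left(-3 - 3\right) 8 = 47 \cdot 7 \left(-6\right) 8 = 47 \left(-42\right) 8 = \left(-1974\right) 8 = -15792$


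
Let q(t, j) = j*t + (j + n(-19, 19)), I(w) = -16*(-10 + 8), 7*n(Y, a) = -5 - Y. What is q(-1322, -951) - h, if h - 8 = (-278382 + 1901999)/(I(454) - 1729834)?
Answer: 2173091333147/1729802 ≈ 1.2563e+6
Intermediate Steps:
n(Y, a) = -5/7 - Y/7 (n(Y, a) = (-5 - Y)/7 = -5/7 - Y/7)
I(w) = 32 (I(w) = -16*(-2) = 32)
q(t, j) = 2 + j + j*t (q(t, j) = j*t + (j + (-5/7 - ⅐*(-19))) = j*t + (j + (-5/7 + 19/7)) = j*t + (j + 2) = j*t + (2 + j) = 2 + j + j*t)
h = 12214799/1729802 (h = 8 + (-278382 + 1901999)/(32 - 1729834) = 8 + 1623617/(-1729802) = 8 + 1623617*(-1/1729802) = 8 - 1623617/1729802 = 12214799/1729802 ≈ 7.0614)
q(-1322, -951) - h = (2 - 951 - 951*(-1322)) - 1*12214799/1729802 = (2 - 951 + 1257222) - 12214799/1729802 = 1256273 - 12214799/1729802 = 2173091333147/1729802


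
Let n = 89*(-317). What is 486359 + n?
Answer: 458146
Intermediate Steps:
n = -28213
486359 + n = 486359 - 28213 = 458146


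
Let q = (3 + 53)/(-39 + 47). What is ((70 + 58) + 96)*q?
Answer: 1568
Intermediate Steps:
q = 7 (q = 56/8 = 56*(⅛) = 7)
((70 + 58) + 96)*q = ((70 + 58) + 96)*7 = (128 + 96)*7 = 224*7 = 1568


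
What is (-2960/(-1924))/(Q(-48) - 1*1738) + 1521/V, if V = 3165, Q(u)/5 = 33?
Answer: 10346543/21573695 ≈ 0.47959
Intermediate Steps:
Q(u) = 165 (Q(u) = 5*33 = 165)
(-2960/(-1924))/(Q(-48) - 1*1738) + 1521/V = (-2960/(-1924))/(165 - 1*1738) + 1521/3165 = (-2960*(-1/1924))/(165 - 1738) + 1521*(1/3165) = (20/13)/(-1573) + 507/1055 = (20/13)*(-1/1573) + 507/1055 = -20/20449 + 507/1055 = 10346543/21573695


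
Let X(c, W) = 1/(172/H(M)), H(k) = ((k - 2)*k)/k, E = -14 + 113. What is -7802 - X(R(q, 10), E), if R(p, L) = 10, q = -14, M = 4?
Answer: -670973/86 ≈ -7802.0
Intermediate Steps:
E = 99
H(k) = -2 + k (H(k) = ((-2 + k)*k)/k = (k*(-2 + k))/k = -2 + k)
X(c, W) = 1/86 (X(c, W) = 1/(172/(-2 + 4)) = 1/(172/2) = 1/(172*(½)) = 1/86)
-7802 - X(R(q, 10), E) = -7802 - 1*1/86 = -7802 - 1/86 = -670973/86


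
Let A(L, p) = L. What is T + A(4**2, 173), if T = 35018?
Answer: 35034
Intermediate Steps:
T + A(4**2, 173) = 35018 + 4**2 = 35018 + 16 = 35034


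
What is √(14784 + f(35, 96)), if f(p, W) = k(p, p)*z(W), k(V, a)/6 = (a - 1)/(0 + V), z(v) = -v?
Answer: 8*√272265/35 ≈ 119.27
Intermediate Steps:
k(V, a) = 6*(-1 + a)/V (k(V, a) = 6*((a - 1)/(0 + V)) = 6*((-1 + a)/V) = 6*(-1 + a)/V)
f(p, W) = -6*W*(-1 + p)/p (f(p, W) = (6*(-1 + p)/p)*(-W) = -6*W*(-1 + p)/p)
√(14784 + f(35, 96)) = √(14784 + 6*96*(1 - 1*35)/35) = √(14784 + 6*96*(1/35)*(1 - 35)) = √(14784 + 6*96*(1/35)*(-34)) = √(14784 - 19584/35) = √(497856/35) = 8*√272265/35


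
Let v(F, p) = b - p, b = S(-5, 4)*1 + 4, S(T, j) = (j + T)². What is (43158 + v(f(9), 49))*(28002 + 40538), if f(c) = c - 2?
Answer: 2955033560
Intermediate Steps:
f(c) = -2 + c
S(T, j) = (T + j)²
b = 5 (b = (-5 + 4)²*1 + 4 = (-1)²*1 + 4 = 1*1 + 4 = 1 + 4 = 5)
v(F, p) = 5 - p
(43158 + v(f(9), 49))*(28002 + 40538) = (43158 + (5 - 1*49))*(28002 + 40538) = (43158 + (5 - 49))*68540 = (43158 - 44)*68540 = 43114*68540 = 2955033560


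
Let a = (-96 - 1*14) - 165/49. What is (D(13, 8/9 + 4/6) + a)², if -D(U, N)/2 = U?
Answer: 46635241/2401 ≈ 19423.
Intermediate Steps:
D(U, N) = -2*U
a = -5555/49 (a = (-96 - 14) - 165*1/49 = -110 - 165/49 = -5555/49 ≈ -113.37)
(D(13, 8/9 + 4/6) + a)² = (-2*13 - 5555/49)² = (-26 - 5555/49)² = (-6829/49)² = 46635241/2401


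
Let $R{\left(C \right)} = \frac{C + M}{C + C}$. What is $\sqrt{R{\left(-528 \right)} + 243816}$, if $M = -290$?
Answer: $\frac{\sqrt{4248263481}}{132} \approx 493.78$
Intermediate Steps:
$R{\left(C \right)} = \frac{-290 + C}{2 C}$ ($R{\left(C \right)} = \frac{C - 290}{C + C} = \frac{-290 + C}{2 C}$)
$\sqrt{R{\left(-528 \right)} + 243816} = \sqrt{\frac{-290 - 528}{2 \left(-528\right)} + 243816} = \sqrt{\frac{1}{2} \left(- \frac{1}{528}\right) \left(-818\right) + 243816} = \sqrt{\frac{409}{528} + 243816} = \sqrt{\frac{128735257}{528}} = \frac{\sqrt{4248263481}}{132}$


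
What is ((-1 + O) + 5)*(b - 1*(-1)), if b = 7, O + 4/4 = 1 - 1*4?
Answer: 0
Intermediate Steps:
O = -4 (O = -1 + (1 - 1*4) = -1 + (1 - 4) = -1 - 3 = -4)
((-1 + O) + 5)*(b - 1*(-1)) = ((-1 - 4) + 5)*(7 - 1*(-1)) = (-5 + 5)*(7 + 1) = 0*8 = 0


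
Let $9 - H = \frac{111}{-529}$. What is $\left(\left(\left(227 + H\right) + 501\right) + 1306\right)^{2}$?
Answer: $\frac{1168254016164}{279841} \approx 4.1747 \cdot 10^{6}$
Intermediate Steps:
$H = \frac{4872}{529}$ ($H = 9 - \frac{111}{-529} = 9 - 111 \left(- \frac{1}{529}\right) = 9 - - \frac{111}{529} = 9 + \frac{111}{529} = \frac{4872}{529} \approx 9.2098$)
$\left(\left(\left(227 + H\right) + 501\right) + 1306\right)^{2} = \left(\left(\left(227 + \frac{4872}{529}\right) + 501\right) + 1306\right)^{2} = \left(\left(\frac{124955}{529} + 501\right) + 1306\right)^{2} = \left(\frac{389984}{529} + 1306\right)^{2} = \left(\frac{1080858}{529}\right)^{2} = \frac{1168254016164}{279841}$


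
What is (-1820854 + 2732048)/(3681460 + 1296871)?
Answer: 911194/4978331 ≈ 0.18303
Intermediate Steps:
(-1820854 + 2732048)/(3681460 + 1296871) = 911194/4978331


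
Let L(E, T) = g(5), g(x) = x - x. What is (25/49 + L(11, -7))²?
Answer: 625/2401 ≈ 0.26031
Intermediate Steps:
g(x) = 0
L(E, T) = 0
(25/49 + L(11, -7))² = (25/49 + 0)² = (25/49)² = 625/2401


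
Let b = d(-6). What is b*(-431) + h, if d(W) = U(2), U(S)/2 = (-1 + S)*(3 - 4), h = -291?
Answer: 571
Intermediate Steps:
U(S) = 2 - 2*S (U(S) = 2*((-1 + S)*(3 - 4)) = 2*((-1 + S)*(-1)) = 2*(1 - S) = 2 - 2*S)
d(W) = -2 (d(W) = 2 - 2*2 = 2 - 4 = -2)
b = -2
b*(-431) + h = -2*(-431) - 291 = 862 - 291 = 571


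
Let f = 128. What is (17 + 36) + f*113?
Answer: 14517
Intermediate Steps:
(17 + 36) + f*113 = (17 + 36) + 128*113 = 53 + 14464 = 14517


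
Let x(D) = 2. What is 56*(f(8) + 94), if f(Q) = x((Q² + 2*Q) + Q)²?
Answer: 5488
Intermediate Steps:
f(Q) = 4 (f(Q) = 2² = 4)
56*(f(8) + 94) = 56*(4 + 94) = 56*98 = 5488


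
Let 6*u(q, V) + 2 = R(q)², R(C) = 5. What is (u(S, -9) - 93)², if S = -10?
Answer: 286225/36 ≈ 7950.7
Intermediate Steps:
u(q, V) = 23/6 (u(q, V) = -⅓ + (⅙)*5² = -⅓ + (⅙)*25 = -⅓ + 25/6 = 23/6)
(u(S, -9) - 93)² = (23/6 - 93)² = (-535/6)² = 286225/36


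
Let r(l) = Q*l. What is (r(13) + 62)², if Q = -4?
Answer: 100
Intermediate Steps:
r(l) = -4*l
(r(13) + 62)² = (-4*13 + 62)² = (-52 + 62)² = 10² = 100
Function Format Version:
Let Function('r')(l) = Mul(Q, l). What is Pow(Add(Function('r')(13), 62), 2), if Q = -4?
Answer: 100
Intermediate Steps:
Function('r')(l) = Mul(-4, l)
Pow(Add(Function('r')(13), 62), 2) = Pow(Add(Mul(-4, 13), 62), 2) = Pow(Add(-52, 62), 2) = Pow(10, 2) = 100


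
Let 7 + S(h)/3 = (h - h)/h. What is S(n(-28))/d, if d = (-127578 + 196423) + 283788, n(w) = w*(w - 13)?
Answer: -21/352633 ≈ -5.9552e-5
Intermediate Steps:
n(w) = w*(-13 + w)
S(h) = -21 (S(h) = -21 + 3*((h - h)/h) = -21 + 3*(0/h) = -21 + 3*0 = -21 + 0 = -21)
d = 352633 (d = 68845 + 283788 = 352633)
S(n(-28))/d = -21/352633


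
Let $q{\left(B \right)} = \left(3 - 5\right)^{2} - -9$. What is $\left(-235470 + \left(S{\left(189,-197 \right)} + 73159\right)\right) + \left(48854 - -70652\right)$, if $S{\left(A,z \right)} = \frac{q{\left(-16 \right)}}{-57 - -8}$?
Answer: $- \frac{2097458}{49} \approx -42805.0$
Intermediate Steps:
$q{\left(B \right)} = 13$ ($q{\left(B \right)} = \left(-2\right)^{2} + 9 = 4 + 9 = 13$)
$S{\left(A,z \right)} = - \frac{13}{49}$ ($S{\left(A,z \right)} = \frac{13}{-57 - -8} = \frac{13}{-57 + 8} = \frac{13}{-49} = 13 \left(- \frac{1}{49}\right) = - \frac{13}{49}$)
$\left(-235470 + \left(S{\left(189,-197 \right)} + 73159\right)\right) + \left(48854 - -70652\right) = \left(-235470 + \left(- \frac{13}{49} + 73159\right)\right) + \left(48854 - -70652\right) = \left(-235470 + \frac{3584778}{49}\right) + \left(48854 + 70652\right) = - \frac{7953252}{49} + 119506 = - \frac{2097458}{49}$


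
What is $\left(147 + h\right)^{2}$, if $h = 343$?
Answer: $240100$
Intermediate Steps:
$\left(147 + h\right)^{2} = \left(147 + 343\right)^{2} = 490^{2} = 240100$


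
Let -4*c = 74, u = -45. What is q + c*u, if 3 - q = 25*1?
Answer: 1621/2 ≈ 810.50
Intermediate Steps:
q = -22 (q = 3 - 25 = -22)
c = -37/2 (c = -¼*74 = -37/2 ≈ -18.500)
q + c*u = -22 - 37/2*(-45) = -22 + 1665/2 = 1621/2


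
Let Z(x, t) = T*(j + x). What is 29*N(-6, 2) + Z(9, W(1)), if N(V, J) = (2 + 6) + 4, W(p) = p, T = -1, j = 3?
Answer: 336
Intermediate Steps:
Z(x, t) = -3 - x (Z(x, t) = -(3 + x) = -3 - x)
N(V, J) = 12 (N(V, J) = 8 + 4 = 12)
29*N(-6, 2) + Z(9, W(1)) = 29*12 + (-3 - 1*9) = 348 + (-3 - 9) = 348 - 12 = 336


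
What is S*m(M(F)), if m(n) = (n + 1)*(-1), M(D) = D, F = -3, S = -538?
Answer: -1076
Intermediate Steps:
m(n) = -1 - n (m(n) = (1 + n)*(-1) = -1 - n)
S*m(M(F)) = -538*(-1 - 1*(-3)) = -538*(-1 + 3) = -538*2 = -1076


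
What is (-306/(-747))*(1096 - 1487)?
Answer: -13294/83 ≈ -160.17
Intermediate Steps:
(-306/(-747))*(1096 - 1487) = -306*(-1/747)*(-391) = (34/83)*(-391) = -13294/83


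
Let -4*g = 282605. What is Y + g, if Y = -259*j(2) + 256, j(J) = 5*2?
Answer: -291941/4 ≈ -72985.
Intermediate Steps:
g = -282605/4 (g = -¼*282605 = -282605/4 ≈ -70651.)
j(J) = 10
Y = -2334 (Y = -259*10 + 256 = -2590 + 256 = -2334)
Y + g = -2334 - 282605/4 = -291941/4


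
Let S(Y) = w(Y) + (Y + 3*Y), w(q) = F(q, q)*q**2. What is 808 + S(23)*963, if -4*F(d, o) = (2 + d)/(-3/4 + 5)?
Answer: -11215807/17 ≈ -6.5975e+5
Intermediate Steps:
F(d, o) = -2/17 - d/17 (F(d, o) = -(2 + d)/(4*(-3/4 + 5)) = -(2 + d)/(4*17/4) = -(2 + d)*4/(4*17) = -(8/17 + 4*d/17)/4 = -2/17 - d/17)
w(q) = q**2*(-2/17 - q/17) (w(q) = (-2/17 - q/17)*q**2 = q**2*(-2/17 - q/17))
S(Y) = 4*Y + Y**2*(-2 - Y)/17 (S(Y) = Y**2*(-2 - Y)/17 + (Y + 3*Y) = Y**2*(-2 - Y)/17 + 4*Y = 4*Y + Y**2*(-2 - Y)/17)
808 + S(23)*963 = 808 + ((1/17)*23*(68 - 1*23*(2 + 23)))*963 = 808 + ((1/17)*23*(68 - 1*23*25))*963 = 808 + ((1/17)*23*(68 - 575))*963 = 808 + ((1/17)*23*(-507))*963 = 808 - 11661/17*963 = 808 - 11229543/17 = -11215807/17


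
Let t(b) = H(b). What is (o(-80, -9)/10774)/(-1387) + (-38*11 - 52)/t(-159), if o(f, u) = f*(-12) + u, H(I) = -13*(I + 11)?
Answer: -878161573/3593920889 ≈ -0.24435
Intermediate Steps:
H(I) = -143 - 13*I (H(I) = -13*(11 + I) = -143 - 13*I)
o(f, u) = u - 12*f (o(f, u) = -12*f + u = u - 12*f)
t(b) = -143 - 13*b
(o(-80, -9)/10774)/(-1387) + (-38*11 - 52)/t(-159) = ((-9 - 12*(-80))/10774)/(-1387) + (-38*11 - 52)/(-143 - 13*(-159)) = ((-9 + 960)*(1/10774))*(-1/1387) + (-418 - 52)/(-143 + 2067) = (951*(1/10774))*(-1/1387) - 470/1924 = (951/10774)*(-1/1387) - 470*1/1924 = -951/14943538 - 235/962 = -878161573/3593920889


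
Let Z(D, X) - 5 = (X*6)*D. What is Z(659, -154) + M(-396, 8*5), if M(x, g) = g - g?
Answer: -608911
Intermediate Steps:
M(x, g) = 0
Z(D, X) = 5 + 6*D*X (Z(D, X) = 5 + (X*6)*D = 5 + (6*X)*D = 5 + 6*D*X)
Z(659, -154) + M(-396, 8*5) = (5 + 6*659*(-154)) + 0 = (5 - 608916) + 0 = -608911 + 0 = -608911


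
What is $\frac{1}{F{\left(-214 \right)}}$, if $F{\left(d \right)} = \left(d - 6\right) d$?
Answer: $\frac{1}{47080} \approx 2.124 \cdot 10^{-5}$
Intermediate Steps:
$F{\left(d \right)} = d \left(-6 + d\right)$ ($F{\left(d \right)} = \left(-6 + d\right) d = d \left(-6 + d\right)$)
$\frac{1}{F{\left(-214 \right)}} = \frac{1}{\left(-214\right) \left(-6 - 214\right)} = \frac{1}{\left(-214\right) \left(-220\right)} = \frac{1}{47080}$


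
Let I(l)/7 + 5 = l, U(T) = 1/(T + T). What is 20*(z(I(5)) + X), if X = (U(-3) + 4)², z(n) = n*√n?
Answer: 2645/9 ≈ 293.89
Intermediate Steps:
U(T) = 1/(2*T)
I(l) = -35 + 7*l
z(n) = n^(3/2)
X = 529/36 (X = ((½)/(-3) + 4)² = ((½)*(-⅓) + 4)² = (-⅙ + 4)² = (23/6)² = 529/36 ≈ 14.694)
20*(z(I(5)) + X) = 20*((-35 + 7*5)^(3/2) + 529/36) = 20*((-35 + 35)^(3/2) + 529/36) = 20*(0^(3/2) + 529/36) = 20*(0 + 529/36) = 20*(529/36) = 2645/9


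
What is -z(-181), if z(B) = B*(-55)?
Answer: -9955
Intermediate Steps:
z(B) = -55*B
-z(-181) = -(-55)*(-181) = -1*9955 = -9955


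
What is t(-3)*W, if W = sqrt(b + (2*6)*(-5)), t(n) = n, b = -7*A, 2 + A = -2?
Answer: -12*I*sqrt(2) ≈ -16.971*I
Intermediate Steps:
A = -4 (A = -2 - 2 = -4)
b = 28 (b = -7*(-4) = 28)
W = 4*I*sqrt(2) (W = sqrt(28 + (2*6)*(-5)) = sqrt(28 + 12*(-5)) = sqrt(28 - 60) = sqrt(-32) = 4*I*sqrt(2) ≈ 5.6569*I)
t(-3)*W = -12*I*sqrt(2)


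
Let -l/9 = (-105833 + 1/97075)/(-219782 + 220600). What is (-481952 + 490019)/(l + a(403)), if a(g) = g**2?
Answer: 320289546225/6494465976208 ≈ 0.049317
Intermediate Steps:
l = 46231823133/39703675 (l = -9*(-105833 + 1/97075)/(-219782 + 220600) = -9*(-105833 + 1/97075)/818 = -(-92463646266)/(97075*818) = -9*(-5136869237/39703675) = 46231823133/39703675 ≈ 1164.4)
(-481952 + 490019)/(l + a(403)) = (-481952 + 490019)/(46231823133/39703675 + 403**2) = 8067/(46231823133/39703675 + 162409) = 8067/(6494465976208/39703675) = 8067*(39703675/6494465976208) = 320289546225/6494465976208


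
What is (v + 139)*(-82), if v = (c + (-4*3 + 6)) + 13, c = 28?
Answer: -14268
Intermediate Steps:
v = 35 (v = (28 + (-4*3 + 6)) + 13 = (28 + (-12 + 6)) + 13 = (28 - 6) + 13 = 22 + 13 = 35)
(v + 139)*(-82) = (35 + 139)*(-82) = 174*(-82) = -14268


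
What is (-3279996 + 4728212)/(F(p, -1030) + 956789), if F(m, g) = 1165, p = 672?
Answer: 724108/478977 ≈ 1.5118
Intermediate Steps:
(-3279996 + 4728212)/(F(p, -1030) + 956789) = (-3279996 + 4728212)/(1165 + 956789) = 1448216/957954 = 1448216*(1/957954) = 724108/478977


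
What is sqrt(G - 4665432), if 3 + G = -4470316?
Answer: I*sqrt(9135751) ≈ 3022.5*I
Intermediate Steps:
G = -4470319 (G = -3 - 4470316 = -4470319)
sqrt(G - 4665432) = sqrt(-4470319 - 4665432) = sqrt(-9135751) = I*sqrt(9135751)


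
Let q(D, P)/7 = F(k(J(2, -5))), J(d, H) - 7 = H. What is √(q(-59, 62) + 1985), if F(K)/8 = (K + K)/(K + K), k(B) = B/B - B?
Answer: √2041 ≈ 45.177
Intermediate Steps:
J(d, H) = 7 + H
k(B) = 1 - B
F(K) = 8 (F(K) = 8*((K + K)/(K + K)) = 8*((2*K)/((2*K))) = 8*((2*K)*(1/(2*K))) = 8*1 = 8)
q(D, P) = 56 (q(D, P) = 7*8 = 56)
√(q(-59, 62) + 1985) = √(56 + 1985) = √2041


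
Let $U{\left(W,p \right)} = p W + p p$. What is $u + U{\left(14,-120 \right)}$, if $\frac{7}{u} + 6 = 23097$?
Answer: $\frac{293717527}{23091} \approx 12720.0$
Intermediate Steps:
$u = \frac{7}{23091}$ ($u = \frac{7}{-6 + 23097} = \frac{7}{23091} \approx 0.00030315$)
$U{\left(W,p \right)} = p^{2} + W p$ ($U{\left(W,p \right)} = W p + p^{2} = p^{2} + W p$)
$u + U{\left(14,-120 \right)} = \frac{7}{23091} - 120 \left(14 - 120\right) = \frac{7}{23091} - -12720 = \frac{7}{23091} + 12720 = \frac{293717527}{23091}$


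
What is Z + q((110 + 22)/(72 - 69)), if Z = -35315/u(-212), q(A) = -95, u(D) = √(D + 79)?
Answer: -95 + 5045*I*√133/19 ≈ -95.0 + 3062.2*I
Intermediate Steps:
u(D) = √(79 + D)
Z = 5045*I*√133/19 (Z = -35315/√(79 - 212) = -35315*(-I*√133/133) = -(-5045)*I*√133/19 = 5045*I*√133/19 ≈ 3062.2*I)
Z + q((110 + 22)/(72 - 69)) = 5045*I*√133/19 - 95 = -95 + 5045*I*√133/19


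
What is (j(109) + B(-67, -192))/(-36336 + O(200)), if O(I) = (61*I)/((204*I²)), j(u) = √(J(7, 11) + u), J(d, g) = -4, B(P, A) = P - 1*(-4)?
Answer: 2570400/1482508739 - 40800*√105/1482508739 ≈ 0.0014518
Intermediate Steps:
B(P, A) = 4 + P (B(P, A) = P + 4 = 4 + P)
j(u) = √(-4 + u)
O(I) = 61/(204*I) (O(I) = (61*I)*(1/(204*I²)) = 61/(204*I))
(j(109) + B(-67, -192))/(-36336 + O(200)) = (√(-4 + 109) + (4 - 67))/(-36336 + (61/204)/200) = (√105 - 63)/(-36336 + (61/204)*(1/200)) = (-63 + √105)/(-36336 + 61/40800) = (-63 + √105)/(-1482508739/40800) = (-63 + √105)*(-40800/1482508739) = 2570400/1482508739 - 40800*√105/1482508739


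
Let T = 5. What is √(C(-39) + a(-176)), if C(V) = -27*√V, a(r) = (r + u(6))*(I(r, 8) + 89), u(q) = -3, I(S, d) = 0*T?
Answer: √(-15931 - 27*I*√39) ≈ 0.6679 - 126.22*I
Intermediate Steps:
I(S, d) = 0 (I(S, d) = 0*5 = 0)
a(r) = -267 + 89*r (a(r) = (r - 3)*(0 + 89) = (-3 + r)*89 = -267 + 89*r)
√(C(-39) + a(-176)) = √(-27*I*√39 + (-267 + 89*(-176))) = √(-27*I*√39 + (-267 - 15664)) = √(-27*I*√39 - 15931) = √(-15931 - 27*I*√39)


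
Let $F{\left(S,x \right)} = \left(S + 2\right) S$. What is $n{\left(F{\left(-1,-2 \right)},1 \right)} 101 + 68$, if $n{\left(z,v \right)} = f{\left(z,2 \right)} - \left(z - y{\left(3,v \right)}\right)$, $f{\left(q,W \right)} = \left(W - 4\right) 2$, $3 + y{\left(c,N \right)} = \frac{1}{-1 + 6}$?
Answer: $- \frac{2589}{5} \approx -517.8$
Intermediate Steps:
$y{\left(c,N \right)} = - \frac{14}{5}$ ($y{\left(c,N \right)} = -3 + \frac{1}{-1 + 6} = -3 + \frac{1}{5} = - \frac{14}{5}$)
$F{\left(S,x \right)} = S \left(2 + S\right)$ ($F{\left(S,x \right)} = \left(2 + S\right) S = S \left(2 + S\right)$)
$f{\left(q,W \right)} = -8 + 2 W$ ($f{\left(q,W \right)} = \left(-4 + W\right) 2 = -8 + 2 W$)
$n{\left(z,v \right)} = - \frac{34}{5} - z$ ($n{\left(z,v \right)} = \left(-8 + 2 \cdot 2\right) - \left(\frac{14}{5} + z\right) = \left(-8 + 4\right) - \left(\frac{14}{5} + z\right) = -4 - \left(\frac{14}{5} + z\right) = - \frac{34}{5} - z$)
$n{\left(F{\left(-1,-2 \right)},1 \right)} 101 + 68 = \left(- \frac{34}{5} - - (2 - 1)\right) 101 + 68 = \left(- \frac{34}{5} - \left(-1\right) 1\right) 101 + 68 = \left(- \frac{34}{5} - -1\right) 101 + 68 = \left(- \frac{34}{5} + 1\right) 101 + 68 = \left(- \frac{29}{5}\right) 101 + 68 = - \frac{2929}{5} + 68 = - \frac{2589}{5}$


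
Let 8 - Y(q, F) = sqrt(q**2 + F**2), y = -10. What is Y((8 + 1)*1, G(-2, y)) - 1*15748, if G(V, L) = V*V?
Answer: -15740 - sqrt(97) ≈ -15750.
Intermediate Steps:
G(V, L) = V**2
Y(q, F) = 8 - sqrt(F**2 + q**2) (Y(q, F) = 8 - sqrt(q**2 + F**2) = 8 - sqrt(F**2 + q**2))
Y((8 + 1)*1, G(-2, y)) - 1*15748 = (8 - sqrt(((-2)**2)**2 + ((8 + 1)*1)**2)) - 1*15748 = (8 - sqrt(4**2 + (9*1)**2)) - 15748 = (8 - sqrt(16 + 9**2)) - 15748 = (8 - sqrt(16 + 81)) - 15748 = (8 - sqrt(97)) - 15748 = -15740 - sqrt(97)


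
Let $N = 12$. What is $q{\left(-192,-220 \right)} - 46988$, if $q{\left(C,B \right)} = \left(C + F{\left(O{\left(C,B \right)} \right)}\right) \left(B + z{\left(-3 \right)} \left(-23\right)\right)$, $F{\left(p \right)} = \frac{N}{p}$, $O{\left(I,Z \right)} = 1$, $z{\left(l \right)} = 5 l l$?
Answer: $178912$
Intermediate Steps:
$z{\left(l \right)} = 5 l^{2}$
$F{\left(p \right)} = \frac{12}{p}$
$q{\left(C,B \right)} = \left(-1035 + B\right) \left(12 + C\right)$ ($q{\left(C,B \right)} = \left(C + \frac{12}{1}\right) \left(B + 5 \left(-3\right)^{2} \left(-23\right)\right) = \left(C + 12 \cdot 1\right) \left(B + 5 \cdot 9 \left(-23\right)\right) = \left(C + 12\right) \left(B + 45 \left(-23\right)\right) = \left(12 + C\right) \left(B - 1035\right) = \left(12 + C\right) \left(-1035 + B\right) = \left(-1035 + B\right) \left(12 + C\right)$)
$q{\left(-192,-220 \right)} - 46988 = \left(-12420 - -198720 + 12 \left(-220\right) - -42240\right) - 46988 = \left(-12420 + 198720 - 2640 + 42240\right) - 46988 = 225900 - 46988 = 178912$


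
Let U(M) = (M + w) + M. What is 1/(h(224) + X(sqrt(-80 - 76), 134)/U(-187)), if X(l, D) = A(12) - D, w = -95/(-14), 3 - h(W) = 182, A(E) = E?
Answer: -5141/918531 ≈ -0.0055970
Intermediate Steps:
h(W) = -179 (h(W) = 3 - 1*182 = 3 - 182 = -179)
w = 95/14 (w = -95*(-1/14) = 95/14 ≈ 6.7857)
X(l, D) = 12 - D
U(M) = 95/14 + 2*M (U(M) = (M + 95/14) + M = (95/14 + M) + M = 95/14 + 2*M)
1/(h(224) + X(sqrt(-80 - 76), 134)/U(-187)) = 1/(-179 + (12 - 1*134)/(95/14 + 2*(-187))) = 1/(-179 + (12 - 134)/(95/14 - 374)) = 1/(-179 - 122/(-5141/14)) = 1/(-179 - 122*(-14/5141)) = 1/(-179 + 1708/5141) = 1/(-918531/5141) = -5141/918531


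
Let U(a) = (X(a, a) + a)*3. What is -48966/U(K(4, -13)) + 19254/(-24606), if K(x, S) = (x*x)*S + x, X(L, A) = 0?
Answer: 3682327/46478 ≈ 79.227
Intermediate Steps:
K(x, S) = x + S*x² (K(x, S) = x²*S + x = S*x² + x = x + S*x²)
U(a) = 3*a (U(a) = (0 + a)*3 = a*3 = 3*a)
-48966/U(K(4, -13)) + 19254/(-24606) = -48966*1/(12*(1 - 13*4)) + 19254/(-24606) = -48966*1/(12*(1 - 52)) + 19254*(-1/24606) = -48966/(3*(4*(-51))) - 3209/4101 = -48966/(3*(-204)) - 3209/4101 = -48966/(-612) - 3209/4101 = -48966*(-1/612) - 3209/4101 = 8161/102 - 3209/4101 = 3682327/46478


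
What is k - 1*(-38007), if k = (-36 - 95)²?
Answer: 55168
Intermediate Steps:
k = 17161 (k = (-131)² = 17161)
k - 1*(-38007) = 17161 - 1*(-38007) = 17161 + 38007 = 55168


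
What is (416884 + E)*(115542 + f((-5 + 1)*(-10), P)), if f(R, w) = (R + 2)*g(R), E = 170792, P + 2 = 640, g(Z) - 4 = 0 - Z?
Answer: 67012694280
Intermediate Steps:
g(Z) = 4 - Z (g(Z) = 4 + (0 - Z) = 4 - Z)
P = 638 (P = -2 + 640 = 638)
f(R, w) = (2 + R)*(4 - R) (f(R, w) = (R + 2)*(4 - R) = (2 + R)*(4 - R))
(416884 + E)*(115542 + f((-5 + 1)*(-10), P)) = (416884 + 170792)*(115542 - (-4 + (-5 + 1)*(-10))*(2 + (-5 + 1)*(-10))) = 587676*(115542 - (-4 - 4*(-10))*(2 - 4*(-10))) = 587676*(115542 - (-4 + 40)*(2 + 40)) = 587676*(115542 - 1*36*42) = 587676*(115542 - 1512) = 587676*114030 = 67012694280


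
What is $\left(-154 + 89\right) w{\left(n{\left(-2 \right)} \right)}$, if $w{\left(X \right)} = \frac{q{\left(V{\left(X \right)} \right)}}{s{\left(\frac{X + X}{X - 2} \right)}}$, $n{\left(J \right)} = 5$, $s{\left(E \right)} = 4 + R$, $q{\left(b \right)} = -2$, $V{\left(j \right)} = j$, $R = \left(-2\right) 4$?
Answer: $- \frac{65}{2} \approx -32.5$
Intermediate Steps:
$R = -8$
$s{\left(E \right)} = -4$ ($s{\left(E \right)} = 4 - 8 = -4$)
$w{\left(X \right)} = \frac{1}{2}$ ($w{\left(X \right)} = - \frac{2}{-4} = \left(-2\right) \left(- \frac{1}{4}\right) = \frac{1}{2}$)
$\left(-154 + 89\right) w{\left(n{\left(-2 \right)} \right)} = \left(-154 + 89\right) \frac{1}{2} = \left(-65\right) \frac{1}{2} = - \frac{65}{2}$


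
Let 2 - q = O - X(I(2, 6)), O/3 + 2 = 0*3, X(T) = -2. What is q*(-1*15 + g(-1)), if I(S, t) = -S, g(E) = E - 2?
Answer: -108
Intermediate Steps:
g(E) = -2 + E
O = -6 (O = -6 + 3*(0*3) = -6 + 3*0 = -6 + 0 = -6)
q = 6 (q = 2 - (-6 - 1*(-2)) = 2 - (-6 + 2) = 2 - 1*(-4) = 2 + 4 = 6)
q*(-1*15 + g(-1)) = 6*(-1*15 + (-2 - 1)) = 6*(-15 - 3) = 6*(-18) = -108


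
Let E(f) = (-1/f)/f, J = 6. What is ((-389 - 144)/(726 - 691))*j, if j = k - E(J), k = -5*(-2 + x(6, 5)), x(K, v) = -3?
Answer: -480233/1260 ≈ -381.14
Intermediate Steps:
E(f) = -1/f**2
k = 25 (k = -5*(-2 - 3) = -5*(-5) = 25)
j = 901/36 (j = 25 - (-1)/6**2 = 25 - (-1)/36 = 25 - 1*(-1/36) = 25 + 1/36 = 901/36 ≈ 25.028)
((-389 - 144)/(726 - 691))*j = ((-389 - 144)/(726 - 691))*(901/36) = -533/35*(901/36) = -533*1/35*(901/36) = -533/35*901/36 = -480233/1260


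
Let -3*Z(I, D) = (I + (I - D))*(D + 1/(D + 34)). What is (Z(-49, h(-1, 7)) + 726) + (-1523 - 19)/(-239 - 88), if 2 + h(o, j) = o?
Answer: 6454604/10137 ≈ 636.74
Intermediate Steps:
h(o, j) = -2 + o
Z(I, D) = -(D + 1/(34 + D))*(-D + 2*I)/3 (Z(I, D) = -(I + (I - D))*(D + 1/(D + 34))/3 = -(-D + 2*I)*(D + 1/(34 + D))/3 = -(D + 1/(34 + D))*(-D + 2*I)/3)
(Z(-49, h(-1, 7)) + 726) + (-1523 - 19)/(-239 - 88) = (((-2 - 1) + (-2 - 1)**3 - 2*(-49) + 34*(-2 - 1)**2 - 68*(-2 - 1)*(-49) - 2*(-49)*(-2 - 1)**2)/(3*(34 + (-2 - 1))) + 726) + (-1523 - 19)/(-239 - 88) = ((-3 + (-3)**3 + 98 + 34*(-3)**2 - 68*(-3)*(-49) - 2*(-49)*(-3)**2)/(3*(34 - 3)) + 726) - 1542/(-327) = ((1/3)*(-3 - 27 + 98 + 34*9 - 9996 - 2*(-49)*9)/31 + 726) - 1542*(-1/327) = ((1/3)*(1/31)*(-3 - 27 + 98 + 306 - 9996 + 882) + 726) + 514/109 = ((1/3)*(1/31)*(-8740) + 726) + 514/109 = (-8740/93 + 726) + 514/109 = 58778/93 + 514/109 = 6454604/10137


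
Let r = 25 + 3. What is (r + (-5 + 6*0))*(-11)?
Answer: -253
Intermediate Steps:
r = 28
(r + (-5 + 6*0))*(-11) = (28 + (-5 + 6*0))*(-11) = (28 + (-5 + 0))*(-11) = (28 - 5)*(-11) = 23*(-11) = -253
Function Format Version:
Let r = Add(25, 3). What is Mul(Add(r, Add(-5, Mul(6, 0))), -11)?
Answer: -253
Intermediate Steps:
r = 28
Mul(Add(r, Add(-5, Mul(6, 0))), -11) = Mul(Add(28, Add(-5, Mul(6, 0))), -11) = Mul(Add(28, Add(-5, 0)), -11) = Mul(Add(28, -5), -11) = Mul(23, -11) = -253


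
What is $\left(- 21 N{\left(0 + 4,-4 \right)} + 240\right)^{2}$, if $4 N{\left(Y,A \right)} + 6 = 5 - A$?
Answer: $\frac{804609}{16} \approx 50288.0$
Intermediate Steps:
$N{\left(Y,A \right)} = - \frac{1}{4} - \frac{A}{4}$ ($N{\left(Y,A \right)} = - \frac{3}{2} + \frac{5 - A}{4} = - \frac{3}{2} - \left(- \frac{5}{4} + \frac{A}{4}\right) = - \frac{1}{4} - \frac{A}{4}$)
$\left(- 21 N{\left(0 + 4,-4 \right)} + 240\right)^{2} = \left(- 21 \left(- \frac{1}{4} - -1\right) + 240\right)^{2} = \left(- 21 \left(- \frac{1}{4} + 1\right) + 240\right)^{2} = \left(\left(-21\right) \frac{3}{4} + 240\right)^{2} = \left(- \frac{63}{4} + 240\right)^{2} = \left(\frac{897}{4}\right)^{2} = \frac{804609}{16}$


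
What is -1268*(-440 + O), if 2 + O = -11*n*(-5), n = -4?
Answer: 839416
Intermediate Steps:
O = -222 (O = -2 - 11*(-4)*(-5) = -2 + 44*(-5) = -2 - 220 = -222)
-1268*(-440 + O) = -1268*(-440 - 222) = -1268*(-662) = 839416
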